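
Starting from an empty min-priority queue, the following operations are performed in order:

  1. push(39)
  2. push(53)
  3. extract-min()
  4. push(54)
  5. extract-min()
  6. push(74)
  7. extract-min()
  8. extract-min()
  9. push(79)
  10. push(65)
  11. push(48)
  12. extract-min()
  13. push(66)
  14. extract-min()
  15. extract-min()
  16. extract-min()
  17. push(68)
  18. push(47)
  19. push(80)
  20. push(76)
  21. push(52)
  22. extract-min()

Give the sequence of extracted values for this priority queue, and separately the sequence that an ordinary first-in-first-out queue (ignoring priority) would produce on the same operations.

priority queue: 39 → 53 → 54 → 74 → 48 → 65 → 66 → 79 → 47; FIFO queue: 39 → 53 → 54 → 74 → 79 → 65 → 48 → 66 → 68

insert 39 → {39}
insert 53 → {39, 53}
extract-min → 39; now {53}
insert 54 → {53, 54}
extract-min → 53; now {54}
insert 74 → {54, 74}
extract-min → 54; now {74}
extract-min → 74; now {}
insert 79 → {79}
insert 65 → {65, 79}
insert 48 → {48, 65, 79}
extract-min → 48; now {65, 79}
insert 66 → {65, 66, 79}
extract-min → 65; now {66, 79}
extract-min → 66; now {79}
extract-min → 79; now {}
insert 68 → {68}
insert 47 → {47, 68}
insert 80 → {47, 68, 80}
insert 76 → {47, 68, 76, 80}
insert 52 → {47, 52, 68, 76, 80}
extract-min → 47; now {52, 68, 76, 80}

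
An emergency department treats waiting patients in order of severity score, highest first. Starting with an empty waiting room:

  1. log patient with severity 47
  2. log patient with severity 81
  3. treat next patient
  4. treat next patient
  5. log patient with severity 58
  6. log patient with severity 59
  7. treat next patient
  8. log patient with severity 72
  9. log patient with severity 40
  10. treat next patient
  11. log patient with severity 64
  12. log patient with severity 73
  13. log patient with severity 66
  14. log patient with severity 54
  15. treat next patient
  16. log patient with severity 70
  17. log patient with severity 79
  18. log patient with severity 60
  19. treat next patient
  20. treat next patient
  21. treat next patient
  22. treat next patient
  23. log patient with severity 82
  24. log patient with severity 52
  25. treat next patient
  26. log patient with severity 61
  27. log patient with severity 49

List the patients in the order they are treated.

81, 47, 59, 72, 73, 79, 70, 66, 64, 82

insert 47 → {47}
insert 81 → {81, 47}
treat next patient → 81; now {47}
treat next patient → 47; now {}
insert 58 → {58}
insert 59 → {59, 58}
treat next patient → 59; now {58}
insert 72 → {72, 58}
insert 40 → {72, 58, 40}
treat next patient → 72; now {58, 40}
insert 64 → {64, 58, 40}
insert 73 → {73, 64, 58, 40}
insert 66 → {73, 66, 64, 58, 40}
insert 54 → {73, 66, 64, 58, 54, 40}
treat next patient → 73; now {66, 64, 58, 54, 40}
insert 70 → {70, 66, 64, 58, 54, 40}
insert 79 → {79, 70, 66, 64, 58, 54, 40}
insert 60 → {79, 70, 66, 64, 60, 58, 54, 40}
treat next patient → 79; now {70, 66, 64, 60, 58, 54, 40}
treat next patient → 70; now {66, 64, 60, 58, 54, 40}
treat next patient → 66; now {64, 60, 58, 54, 40}
treat next patient → 64; now {60, 58, 54, 40}
insert 82 → {82, 60, 58, 54, 40}
insert 52 → {82, 60, 58, 54, 52, 40}
treat next patient → 82; now {60, 58, 54, 52, 40}
insert 61 → {61, 60, 58, 54, 52, 40}
insert 49 → {61, 60, 58, 54, 52, 49, 40}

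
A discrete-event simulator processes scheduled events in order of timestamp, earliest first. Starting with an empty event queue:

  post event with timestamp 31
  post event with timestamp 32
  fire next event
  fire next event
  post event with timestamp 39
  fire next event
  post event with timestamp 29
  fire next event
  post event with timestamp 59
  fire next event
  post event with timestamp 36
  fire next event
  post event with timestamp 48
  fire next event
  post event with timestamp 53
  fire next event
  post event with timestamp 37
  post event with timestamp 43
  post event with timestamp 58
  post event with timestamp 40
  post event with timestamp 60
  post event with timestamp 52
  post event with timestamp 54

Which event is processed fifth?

59

insert 31 → {31}
insert 32 → {31, 32}
fire next event → 31; now {32}
fire next event → 32; now {}
insert 39 → {39}
fire next event → 39; now {}
insert 29 → {29}
fire next event → 29; now {}
insert 59 → {59}
fire next event → 59; now {}
insert 36 → {36}
fire next event → 36; now {}
insert 48 → {48}
fire next event → 48; now {}
insert 53 → {53}
fire next event → 53; now {}
insert 37 → {37}
insert 43 → {37, 43}
insert 58 → {37, 43, 58}
insert 40 → {37, 40, 43, 58}
insert 60 → {37, 40, 43, 58, 60}
insert 52 → {37, 40, 43, 52, 58, 60}
insert 54 → {37, 40, 43, 52, 54, 58, 60}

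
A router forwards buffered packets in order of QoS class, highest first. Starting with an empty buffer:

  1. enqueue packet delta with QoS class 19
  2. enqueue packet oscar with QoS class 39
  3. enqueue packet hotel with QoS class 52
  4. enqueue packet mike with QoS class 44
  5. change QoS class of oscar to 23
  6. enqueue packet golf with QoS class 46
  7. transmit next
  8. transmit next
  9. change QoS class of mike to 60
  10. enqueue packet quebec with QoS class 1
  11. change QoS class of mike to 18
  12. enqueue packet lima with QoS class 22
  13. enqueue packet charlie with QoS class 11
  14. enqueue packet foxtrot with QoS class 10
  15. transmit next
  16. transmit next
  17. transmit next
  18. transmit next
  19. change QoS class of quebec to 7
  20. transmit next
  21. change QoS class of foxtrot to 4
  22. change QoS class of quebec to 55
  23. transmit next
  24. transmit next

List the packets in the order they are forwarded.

add delta (QoS class 19) → {delta:19}
add oscar (QoS class 39) → {oscar:39, delta:19}
add hotel (QoS class 52) → {hotel:52, oscar:39, delta:19}
add mike (QoS class 44) → {hotel:52, mike:44, oscar:39, delta:19}
update oscar to QoS class 23 → {hotel:52, mike:44, oscar:23, delta:19}
add golf (QoS class 46) → {hotel:52, golf:46, mike:44, oscar:23, delta:19}
transmit next → hotel; now {golf:46, mike:44, oscar:23, delta:19}
transmit next → golf; now {mike:44, oscar:23, delta:19}
update mike to QoS class 60 → {mike:60, oscar:23, delta:19}
add quebec (QoS class 1) → {mike:60, oscar:23, delta:19, quebec:1}
update mike to QoS class 18 → {oscar:23, delta:19, mike:18, quebec:1}
add lima (QoS class 22) → {oscar:23, lima:22, delta:19, mike:18, quebec:1}
add charlie (QoS class 11) → {oscar:23, lima:22, delta:19, mike:18, charlie:11, quebec:1}
add foxtrot (QoS class 10) → {oscar:23, lima:22, delta:19, mike:18, charlie:11, foxtrot:10, quebec:1}
transmit next → oscar; now {lima:22, delta:19, mike:18, charlie:11, foxtrot:10, quebec:1}
transmit next → lima; now {delta:19, mike:18, charlie:11, foxtrot:10, quebec:1}
transmit next → delta; now {mike:18, charlie:11, foxtrot:10, quebec:1}
transmit next → mike; now {charlie:11, foxtrot:10, quebec:1}
update quebec to QoS class 7 → {charlie:11, foxtrot:10, quebec:7}
transmit next → charlie; now {foxtrot:10, quebec:7}
update foxtrot to QoS class 4 → {quebec:7, foxtrot:4}
update quebec to QoS class 55 → {quebec:55, foxtrot:4}
transmit next → quebec; now {foxtrot:4}
transmit next → foxtrot; now {}

hotel, golf, oscar, lima, delta, mike, charlie, quebec, foxtrot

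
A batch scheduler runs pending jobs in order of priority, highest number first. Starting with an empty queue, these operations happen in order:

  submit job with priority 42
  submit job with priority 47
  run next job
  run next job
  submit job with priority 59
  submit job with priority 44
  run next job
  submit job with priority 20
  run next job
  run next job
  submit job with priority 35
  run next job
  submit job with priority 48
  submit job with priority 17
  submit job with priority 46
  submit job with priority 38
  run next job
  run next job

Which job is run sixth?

insert 42 → {42}
insert 47 → {47, 42}
run next job → 47; now {42}
run next job → 42; now {}
insert 59 → {59}
insert 44 → {59, 44}
run next job → 59; now {44}
insert 20 → {44, 20}
run next job → 44; now {20}
run next job → 20; now {}
insert 35 → {35}
run next job → 35; now {}
insert 48 → {48}
insert 17 → {48, 17}
insert 46 → {48, 46, 17}
insert 38 → {48, 46, 38, 17}
run next job → 48; now {46, 38, 17}
run next job → 46; now {38, 17}

35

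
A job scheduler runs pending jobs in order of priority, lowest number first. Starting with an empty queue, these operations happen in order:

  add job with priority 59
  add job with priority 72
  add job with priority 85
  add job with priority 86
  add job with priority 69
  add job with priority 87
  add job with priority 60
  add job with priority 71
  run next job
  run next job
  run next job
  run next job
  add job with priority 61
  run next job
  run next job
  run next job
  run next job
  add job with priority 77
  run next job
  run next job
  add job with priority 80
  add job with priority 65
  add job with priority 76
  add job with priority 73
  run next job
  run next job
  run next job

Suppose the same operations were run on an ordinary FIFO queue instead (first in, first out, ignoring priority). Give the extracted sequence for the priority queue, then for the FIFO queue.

priority queue: 59 → 60 → 69 → 71 → 61 → 72 → 85 → 86 → 77 → 87 → 65 → 73 → 76; FIFO queue: 59 → 72 → 85 → 86 → 69 → 87 → 60 → 71 → 61 → 77 → 80 → 65 → 76

insert 59 → {59}
insert 72 → {59, 72}
insert 85 → {59, 72, 85}
insert 86 → {59, 72, 85, 86}
insert 69 → {59, 69, 72, 85, 86}
insert 87 → {59, 69, 72, 85, 86, 87}
insert 60 → {59, 60, 69, 72, 85, 86, 87}
insert 71 → {59, 60, 69, 71, 72, 85, 86, 87}
run next job → 59; now {60, 69, 71, 72, 85, 86, 87}
run next job → 60; now {69, 71, 72, 85, 86, 87}
run next job → 69; now {71, 72, 85, 86, 87}
run next job → 71; now {72, 85, 86, 87}
insert 61 → {61, 72, 85, 86, 87}
run next job → 61; now {72, 85, 86, 87}
run next job → 72; now {85, 86, 87}
run next job → 85; now {86, 87}
run next job → 86; now {87}
insert 77 → {77, 87}
run next job → 77; now {87}
run next job → 87; now {}
insert 80 → {80}
insert 65 → {65, 80}
insert 76 → {65, 76, 80}
insert 73 → {65, 73, 76, 80}
run next job → 65; now {73, 76, 80}
run next job → 73; now {76, 80}
run next job → 76; now {80}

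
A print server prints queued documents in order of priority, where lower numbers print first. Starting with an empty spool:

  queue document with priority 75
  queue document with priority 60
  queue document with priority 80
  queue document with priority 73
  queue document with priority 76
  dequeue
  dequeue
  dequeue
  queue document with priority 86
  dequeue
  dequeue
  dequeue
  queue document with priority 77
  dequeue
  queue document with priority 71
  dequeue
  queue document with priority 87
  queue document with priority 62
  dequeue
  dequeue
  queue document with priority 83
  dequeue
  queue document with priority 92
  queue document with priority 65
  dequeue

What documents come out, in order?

insert 75 → {75}
insert 60 → {60, 75}
insert 80 → {60, 75, 80}
insert 73 → {60, 73, 75, 80}
insert 76 → {60, 73, 75, 76, 80}
dequeue → 60; now {73, 75, 76, 80}
dequeue → 73; now {75, 76, 80}
dequeue → 75; now {76, 80}
insert 86 → {76, 80, 86}
dequeue → 76; now {80, 86}
dequeue → 80; now {86}
dequeue → 86; now {}
insert 77 → {77}
dequeue → 77; now {}
insert 71 → {71}
dequeue → 71; now {}
insert 87 → {87}
insert 62 → {62, 87}
dequeue → 62; now {87}
dequeue → 87; now {}
insert 83 → {83}
dequeue → 83; now {}
insert 92 → {92}
insert 65 → {65, 92}
dequeue → 65; now {92}

60, 73, 75, 76, 80, 86, 77, 71, 62, 87, 83, 65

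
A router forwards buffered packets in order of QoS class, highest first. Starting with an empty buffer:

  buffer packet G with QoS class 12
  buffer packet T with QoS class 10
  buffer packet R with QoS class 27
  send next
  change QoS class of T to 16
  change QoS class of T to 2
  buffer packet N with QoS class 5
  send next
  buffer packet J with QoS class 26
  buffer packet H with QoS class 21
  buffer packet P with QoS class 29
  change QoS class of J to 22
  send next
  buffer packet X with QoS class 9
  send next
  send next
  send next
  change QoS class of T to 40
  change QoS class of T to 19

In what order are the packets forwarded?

[R, G, P, J, H, X]

add G (QoS class 12) → {G:12}
add T (QoS class 10) → {G:12, T:10}
add R (QoS class 27) → {R:27, G:12, T:10}
send next → R; now {G:12, T:10}
update T to QoS class 16 → {T:16, G:12}
update T to QoS class 2 → {G:12, T:2}
add N (QoS class 5) → {G:12, N:5, T:2}
send next → G; now {N:5, T:2}
add J (QoS class 26) → {J:26, N:5, T:2}
add H (QoS class 21) → {J:26, H:21, N:5, T:2}
add P (QoS class 29) → {P:29, J:26, H:21, N:5, T:2}
update J to QoS class 22 → {P:29, J:22, H:21, N:5, T:2}
send next → P; now {J:22, H:21, N:5, T:2}
add X (QoS class 9) → {J:22, H:21, X:9, N:5, T:2}
send next → J; now {H:21, X:9, N:5, T:2}
send next → H; now {X:9, N:5, T:2}
send next → X; now {N:5, T:2}
update T to QoS class 40 → {T:40, N:5}
update T to QoS class 19 → {T:19, N:5}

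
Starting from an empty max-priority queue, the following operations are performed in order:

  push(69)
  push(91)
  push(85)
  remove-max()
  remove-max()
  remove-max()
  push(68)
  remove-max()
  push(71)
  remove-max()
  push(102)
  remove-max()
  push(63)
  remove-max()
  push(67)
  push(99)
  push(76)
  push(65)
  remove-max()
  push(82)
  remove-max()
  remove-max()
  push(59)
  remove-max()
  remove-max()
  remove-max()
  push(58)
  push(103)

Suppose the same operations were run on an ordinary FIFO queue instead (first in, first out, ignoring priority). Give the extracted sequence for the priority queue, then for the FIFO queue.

insert 69 → {69}
insert 91 → {91, 69}
insert 85 → {91, 85, 69}
remove-max → 91; now {85, 69}
remove-max → 85; now {69}
remove-max → 69; now {}
insert 68 → {68}
remove-max → 68; now {}
insert 71 → {71}
remove-max → 71; now {}
insert 102 → {102}
remove-max → 102; now {}
insert 63 → {63}
remove-max → 63; now {}
insert 67 → {67}
insert 99 → {99, 67}
insert 76 → {99, 76, 67}
insert 65 → {99, 76, 67, 65}
remove-max → 99; now {76, 67, 65}
insert 82 → {82, 76, 67, 65}
remove-max → 82; now {76, 67, 65}
remove-max → 76; now {67, 65}
insert 59 → {67, 65, 59}
remove-max → 67; now {65, 59}
remove-max → 65; now {59}
remove-max → 59; now {}
insert 58 → {58}
insert 103 → {103, 58}

priority queue: 91, 85, 69, 68, 71, 102, 63, 99, 82, 76, 67, 65, 59; FIFO queue: [69, 91, 85, 68, 71, 102, 63, 67, 99, 76, 65, 82, 59]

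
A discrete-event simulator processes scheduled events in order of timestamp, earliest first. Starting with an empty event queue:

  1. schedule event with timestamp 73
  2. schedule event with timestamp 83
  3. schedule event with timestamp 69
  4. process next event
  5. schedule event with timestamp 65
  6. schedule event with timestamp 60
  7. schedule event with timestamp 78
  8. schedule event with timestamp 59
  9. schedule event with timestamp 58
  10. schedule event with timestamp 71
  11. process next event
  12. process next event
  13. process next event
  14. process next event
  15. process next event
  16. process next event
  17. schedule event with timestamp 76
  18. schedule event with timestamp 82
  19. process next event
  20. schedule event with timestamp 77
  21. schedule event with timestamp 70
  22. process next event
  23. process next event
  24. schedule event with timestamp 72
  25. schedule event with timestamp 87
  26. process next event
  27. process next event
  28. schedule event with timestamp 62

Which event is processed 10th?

77

insert 73 → {73}
insert 83 → {73, 83}
insert 69 → {69, 73, 83}
process next event → 69; now {73, 83}
insert 65 → {65, 73, 83}
insert 60 → {60, 65, 73, 83}
insert 78 → {60, 65, 73, 78, 83}
insert 59 → {59, 60, 65, 73, 78, 83}
insert 58 → {58, 59, 60, 65, 73, 78, 83}
insert 71 → {58, 59, 60, 65, 71, 73, 78, 83}
process next event → 58; now {59, 60, 65, 71, 73, 78, 83}
process next event → 59; now {60, 65, 71, 73, 78, 83}
process next event → 60; now {65, 71, 73, 78, 83}
process next event → 65; now {71, 73, 78, 83}
process next event → 71; now {73, 78, 83}
process next event → 73; now {78, 83}
insert 76 → {76, 78, 83}
insert 82 → {76, 78, 82, 83}
process next event → 76; now {78, 82, 83}
insert 77 → {77, 78, 82, 83}
insert 70 → {70, 77, 78, 82, 83}
process next event → 70; now {77, 78, 82, 83}
process next event → 77; now {78, 82, 83}
insert 72 → {72, 78, 82, 83}
insert 87 → {72, 78, 82, 83, 87}
process next event → 72; now {78, 82, 83, 87}
process next event → 78; now {82, 83, 87}
insert 62 → {62, 82, 83, 87}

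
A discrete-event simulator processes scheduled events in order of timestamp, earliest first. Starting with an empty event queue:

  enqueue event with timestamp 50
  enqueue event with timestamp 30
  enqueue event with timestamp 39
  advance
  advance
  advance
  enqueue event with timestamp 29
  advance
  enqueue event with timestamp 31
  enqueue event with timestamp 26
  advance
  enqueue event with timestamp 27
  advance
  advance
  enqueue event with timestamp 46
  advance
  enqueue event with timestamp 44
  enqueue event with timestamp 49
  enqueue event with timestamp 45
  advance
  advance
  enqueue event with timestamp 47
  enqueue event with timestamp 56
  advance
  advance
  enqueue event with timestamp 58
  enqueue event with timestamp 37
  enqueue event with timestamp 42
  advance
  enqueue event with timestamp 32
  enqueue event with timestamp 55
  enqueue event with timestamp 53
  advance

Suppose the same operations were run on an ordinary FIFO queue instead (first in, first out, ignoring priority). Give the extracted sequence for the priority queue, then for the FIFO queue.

priority queue: [30, 39, 50, 29, 26, 27, 31, 46, 44, 45, 47, 49, 37, 32]; FIFO queue: 50, 30, 39, 29, 31, 26, 27, 46, 44, 49, 45, 47, 56, 58

insert 50 → {50}
insert 30 → {30, 50}
insert 39 → {30, 39, 50}
advance → 30; now {39, 50}
advance → 39; now {50}
advance → 50; now {}
insert 29 → {29}
advance → 29; now {}
insert 31 → {31}
insert 26 → {26, 31}
advance → 26; now {31}
insert 27 → {27, 31}
advance → 27; now {31}
advance → 31; now {}
insert 46 → {46}
advance → 46; now {}
insert 44 → {44}
insert 49 → {44, 49}
insert 45 → {44, 45, 49}
advance → 44; now {45, 49}
advance → 45; now {49}
insert 47 → {47, 49}
insert 56 → {47, 49, 56}
advance → 47; now {49, 56}
advance → 49; now {56}
insert 58 → {56, 58}
insert 37 → {37, 56, 58}
insert 42 → {37, 42, 56, 58}
advance → 37; now {42, 56, 58}
insert 32 → {32, 42, 56, 58}
insert 55 → {32, 42, 55, 56, 58}
insert 53 → {32, 42, 53, 55, 56, 58}
advance → 32; now {42, 53, 55, 56, 58}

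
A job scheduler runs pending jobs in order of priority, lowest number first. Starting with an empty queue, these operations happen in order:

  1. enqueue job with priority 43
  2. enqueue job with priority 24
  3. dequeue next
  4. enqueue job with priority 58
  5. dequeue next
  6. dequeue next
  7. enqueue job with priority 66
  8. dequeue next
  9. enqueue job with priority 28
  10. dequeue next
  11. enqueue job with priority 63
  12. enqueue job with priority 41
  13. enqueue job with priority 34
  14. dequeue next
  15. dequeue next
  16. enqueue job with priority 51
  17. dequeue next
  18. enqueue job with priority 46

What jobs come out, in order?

24, 43, 58, 66, 28, 34, 41, 51

insert 43 → {43}
insert 24 → {24, 43}
dequeue next → 24; now {43}
insert 58 → {43, 58}
dequeue next → 43; now {58}
dequeue next → 58; now {}
insert 66 → {66}
dequeue next → 66; now {}
insert 28 → {28}
dequeue next → 28; now {}
insert 63 → {63}
insert 41 → {41, 63}
insert 34 → {34, 41, 63}
dequeue next → 34; now {41, 63}
dequeue next → 41; now {63}
insert 51 → {51, 63}
dequeue next → 51; now {63}
insert 46 → {46, 63}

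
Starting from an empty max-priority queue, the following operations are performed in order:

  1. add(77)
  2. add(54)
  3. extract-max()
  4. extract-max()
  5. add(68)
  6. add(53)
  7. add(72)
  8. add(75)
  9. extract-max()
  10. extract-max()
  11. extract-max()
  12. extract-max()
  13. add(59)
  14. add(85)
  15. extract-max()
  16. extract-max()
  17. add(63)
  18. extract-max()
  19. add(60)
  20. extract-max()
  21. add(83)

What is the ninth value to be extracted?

insert 77 → {77}
insert 54 → {77, 54}
extract-max → 77; now {54}
extract-max → 54; now {}
insert 68 → {68}
insert 53 → {68, 53}
insert 72 → {72, 68, 53}
insert 75 → {75, 72, 68, 53}
extract-max → 75; now {72, 68, 53}
extract-max → 72; now {68, 53}
extract-max → 68; now {53}
extract-max → 53; now {}
insert 59 → {59}
insert 85 → {85, 59}
extract-max → 85; now {59}
extract-max → 59; now {}
insert 63 → {63}
extract-max → 63; now {}
insert 60 → {60}
extract-max → 60; now {}
insert 83 → {83}

63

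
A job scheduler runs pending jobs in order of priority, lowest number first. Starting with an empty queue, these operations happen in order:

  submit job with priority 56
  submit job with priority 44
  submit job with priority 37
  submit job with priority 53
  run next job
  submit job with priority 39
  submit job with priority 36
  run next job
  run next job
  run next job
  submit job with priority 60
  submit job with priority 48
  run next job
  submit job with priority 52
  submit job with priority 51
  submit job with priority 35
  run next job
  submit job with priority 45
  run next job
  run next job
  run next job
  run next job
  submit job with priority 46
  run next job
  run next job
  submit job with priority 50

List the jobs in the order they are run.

37, 36, 39, 44, 48, 35, 45, 51, 52, 53, 46, 56

insert 56 → {56}
insert 44 → {44, 56}
insert 37 → {37, 44, 56}
insert 53 → {37, 44, 53, 56}
run next job → 37; now {44, 53, 56}
insert 39 → {39, 44, 53, 56}
insert 36 → {36, 39, 44, 53, 56}
run next job → 36; now {39, 44, 53, 56}
run next job → 39; now {44, 53, 56}
run next job → 44; now {53, 56}
insert 60 → {53, 56, 60}
insert 48 → {48, 53, 56, 60}
run next job → 48; now {53, 56, 60}
insert 52 → {52, 53, 56, 60}
insert 51 → {51, 52, 53, 56, 60}
insert 35 → {35, 51, 52, 53, 56, 60}
run next job → 35; now {51, 52, 53, 56, 60}
insert 45 → {45, 51, 52, 53, 56, 60}
run next job → 45; now {51, 52, 53, 56, 60}
run next job → 51; now {52, 53, 56, 60}
run next job → 52; now {53, 56, 60}
run next job → 53; now {56, 60}
insert 46 → {46, 56, 60}
run next job → 46; now {56, 60}
run next job → 56; now {60}
insert 50 → {50, 60}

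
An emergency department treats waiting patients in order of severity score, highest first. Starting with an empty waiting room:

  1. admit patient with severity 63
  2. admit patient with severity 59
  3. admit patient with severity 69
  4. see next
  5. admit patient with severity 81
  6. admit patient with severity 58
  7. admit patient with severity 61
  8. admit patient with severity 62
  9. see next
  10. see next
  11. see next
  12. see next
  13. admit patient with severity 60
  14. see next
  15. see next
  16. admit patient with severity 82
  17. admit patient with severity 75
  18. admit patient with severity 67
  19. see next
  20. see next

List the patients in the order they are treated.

[69, 81, 63, 62, 61, 60, 59, 82, 75]

insert 63 → {63}
insert 59 → {63, 59}
insert 69 → {69, 63, 59}
see next → 69; now {63, 59}
insert 81 → {81, 63, 59}
insert 58 → {81, 63, 59, 58}
insert 61 → {81, 63, 61, 59, 58}
insert 62 → {81, 63, 62, 61, 59, 58}
see next → 81; now {63, 62, 61, 59, 58}
see next → 63; now {62, 61, 59, 58}
see next → 62; now {61, 59, 58}
see next → 61; now {59, 58}
insert 60 → {60, 59, 58}
see next → 60; now {59, 58}
see next → 59; now {58}
insert 82 → {82, 58}
insert 75 → {82, 75, 58}
insert 67 → {82, 75, 67, 58}
see next → 82; now {75, 67, 58}
see next → 75; now {67, 58}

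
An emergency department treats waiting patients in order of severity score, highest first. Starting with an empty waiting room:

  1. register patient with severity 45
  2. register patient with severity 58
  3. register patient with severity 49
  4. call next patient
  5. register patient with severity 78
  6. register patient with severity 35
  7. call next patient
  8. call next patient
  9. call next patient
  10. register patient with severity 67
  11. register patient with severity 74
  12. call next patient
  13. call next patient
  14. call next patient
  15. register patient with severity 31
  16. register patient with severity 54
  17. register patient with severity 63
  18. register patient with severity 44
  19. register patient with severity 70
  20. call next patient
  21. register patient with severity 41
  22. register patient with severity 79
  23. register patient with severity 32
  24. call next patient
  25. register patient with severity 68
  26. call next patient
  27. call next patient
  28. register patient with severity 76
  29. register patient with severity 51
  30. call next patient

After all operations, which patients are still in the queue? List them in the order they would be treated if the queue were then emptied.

insert 45 → {45}
insert 58 → {58, 45}
insert 49 → {58, 49, 45}
call next patient → 58; now {49, 45}
insert 78 → {78, 49, 45}
insert 35 → {78, 49, 45, 35}
call next patient → 78; now {49, 45, 35}
call next patient → 49; now {45, 35}
call next patient → 45; now {35}
insert 67 → {67, 35}
insert 74 → {74, 67, 35}
call next patient → 74; now {67, 35}
call next patient → 67; now {35}
call next patient → 35; now {}
insert 31 → {31}
insert 54 → {54, 31}
insert 63 → {63, 54, 31}
insert 44 → {63, 54, 44, 31}
insert 70 → {70, 63, 54, 44, 31}
call next patient → 70; now {63, 54, 44, 31}
insert 41 → {63, 54, 44, 41, 31}
insert 79 → {79, 63, 54, 44, 41, 31}
insert 32 → {79, 63, 54, 44, 41, 32, 31}
call next patient → 79; now {63, 54, 44, 41, 32, 31}
insert 68 → {68, 63, 54, 44, 41, 32, 31}
call next patient → 68; now {63, 54, 44, 41, 32, 31}
call next patient → 63; now {54, 44, 41, 32, 31}
insert 76 → {76, 54, 44, 41, 32, 31}
insert 51 → {76, 54, 51, 44, 41, 32, 31}
call next patient → 76; now {54, 51, 44, 41, 32, 31}

[54, 51, 44, 41, 32, 31]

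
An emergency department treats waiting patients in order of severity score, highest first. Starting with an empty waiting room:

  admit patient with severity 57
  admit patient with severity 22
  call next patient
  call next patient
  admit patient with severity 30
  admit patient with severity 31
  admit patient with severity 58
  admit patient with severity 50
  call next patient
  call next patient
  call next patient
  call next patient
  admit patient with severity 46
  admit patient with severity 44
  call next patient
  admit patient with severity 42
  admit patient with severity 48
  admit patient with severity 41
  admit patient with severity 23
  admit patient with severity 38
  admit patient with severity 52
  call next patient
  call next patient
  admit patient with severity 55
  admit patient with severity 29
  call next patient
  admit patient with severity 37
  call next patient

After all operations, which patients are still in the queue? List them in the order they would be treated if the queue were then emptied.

42 → 41 → 38 → 37 → 29 → 23

insert 57 → {57}
insert 22 → {57, 22}
call next patient → 57; now {22}
call next patient → 22; now {}
insert 30 → {30}
insert 31 → {31, 30}
insert 58 → {58, 31, 30}
insert 50 → {58, 50, 31, 30}
call next patient → 58; now {50, 31, 30}
call next patient → 50; now {31, 30}
call next patient → 31; now {30}
call next patient → 30; now {}
insert 46 → {46}
insert 44 → {46, 44}
call next patient → 46; now {44}
insert 42 → {44, 42}
insert 48 → {48, 44, 42}
insert 41 → {48, 44, 42, 41}
insert 23 → {48, 44, 42, 41, 23}
insert 38 → {48, 44, 42, 41, 38, 23}
insert 52 → {52, 48, 44, 42, 41, 38, 23}
call next patient → 52; now {48, 44, 42, 41, 38, 23}
call next patient → 48; now {44, 42, 41, 38, 23}
insert 55 → {55, 44, 42, 41, 38, 23}
insert 29 → {55, 44, 42, 41, 38, 29, 23}
call next patient → 55; now {44, 42, 41, 38, 29, 23}
insert 37 → {44, 42, 41, 38, 37, 29, 23}
call next patient → 44; now {42, 41, 38, 37, 29, 23}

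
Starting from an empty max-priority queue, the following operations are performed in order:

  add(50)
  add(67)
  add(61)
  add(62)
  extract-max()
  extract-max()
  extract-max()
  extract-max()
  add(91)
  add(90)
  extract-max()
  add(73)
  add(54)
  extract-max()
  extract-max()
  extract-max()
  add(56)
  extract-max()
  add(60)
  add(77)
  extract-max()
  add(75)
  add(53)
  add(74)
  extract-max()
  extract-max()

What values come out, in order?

insert 50 → {50}
insert 67 → {67, 50}
insert 61 → {67, 61, 50}
insert 62 → {67, 62, 61, 50}
extract-max → 67; now {62, 61, 50}
extract-max → 62; now {61, 50}
extract-max → 61; now {50}
extract-max → 50; now {}
insert 91 → {91}
insert 90 → {91, 90}
extract-max → 91; now {90}
insert 73 → {90, 73}
insert 54 → {90, 73, 54}
extract-max → 90; now {73, 54}
extract-max → 73; now {54}
extract-max → 54; now {}
insert 56 → {56}
extract-max → 56; now {}
insert 60 → {60}
insert 77 → {77, 60}
extract-max → 77; now {60}
insert 75 → {75, 60}
insert 53 → {75, 60, 53}
insert 74 → {75, 74, 60, 53}
extract-max → 75; now {74, 60, 53}
extract-max → 74; now {60, 53}

[67, 62, 61, 50, 91, 90, 73, 54, 56, 77, 75, 74]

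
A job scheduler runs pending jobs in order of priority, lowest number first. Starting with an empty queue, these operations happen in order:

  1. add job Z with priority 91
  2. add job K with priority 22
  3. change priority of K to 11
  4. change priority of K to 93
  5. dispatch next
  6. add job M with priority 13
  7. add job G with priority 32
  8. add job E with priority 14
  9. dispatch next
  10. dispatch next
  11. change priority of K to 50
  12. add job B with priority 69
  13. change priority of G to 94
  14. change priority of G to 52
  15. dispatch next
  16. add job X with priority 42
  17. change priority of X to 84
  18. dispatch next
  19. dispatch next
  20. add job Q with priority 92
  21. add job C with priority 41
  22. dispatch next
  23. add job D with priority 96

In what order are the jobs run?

Z, M, E, K, G, B, C

add Z (priority 91) → {Z:91}
add K (priority 22) → {K:22, Z:91}
update K to priority 11 → {K:11, Z:91}
update K to priority 93 → {Z:91, K:93}
dispatch next → Z; now {K:93}
add M (priority 13) → {M:13, K:93}
add G (priority 32) → {M:13, G:32, K:93}
add E (priority 14) → {M:13, E:14, G:32, K:93}
dispatch next → M; now {E:14, G:32, K:93}
dispatch next → E; now {G:32, K:93}
update K to priority 50 → {G:32, K:50}
add B (priority 69) → {G:32, K:50, B:69}
update G to priority 94 → {K:50, B:69, G:94}
update G to priority 52 → {K:50, G:52, B:69}
dispatch next → K; now {G:52, B:69}
add X (priority 42) → {X:42, G:52, B:69}
update X to priority 84 → {G:52, B:69, X:84}
dispatch next → G; now {B:69, X:84}
dispatch next → B; now {X:84}
add Q (priority 92) → {X:84, Q:92}
add C (priority 41) → {C:41, X:84, Q:92}
dispatch next → C; now {X:84, Q:92}
add D (priority 96) → {X:84, Q:92, D:96}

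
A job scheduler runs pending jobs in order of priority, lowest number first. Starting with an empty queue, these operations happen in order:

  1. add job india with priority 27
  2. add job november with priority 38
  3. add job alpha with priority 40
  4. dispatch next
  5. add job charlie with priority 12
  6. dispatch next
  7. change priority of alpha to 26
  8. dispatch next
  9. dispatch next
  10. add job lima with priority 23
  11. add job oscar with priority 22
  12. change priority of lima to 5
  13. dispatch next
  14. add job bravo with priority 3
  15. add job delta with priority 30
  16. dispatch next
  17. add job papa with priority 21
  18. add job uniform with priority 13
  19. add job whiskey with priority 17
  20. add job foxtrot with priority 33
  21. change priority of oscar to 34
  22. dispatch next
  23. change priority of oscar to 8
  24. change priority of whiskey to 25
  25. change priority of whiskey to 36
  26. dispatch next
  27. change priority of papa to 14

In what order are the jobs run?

add india (priority 27) → {india:27}
add november (priority 38) → {india:27, november:38}
add alpha (priority 40) → {india:27, november:38, alpha:40}
dispatch next → india; now {november:38, alpha:40}
add charlie (priority 12) → {charlie:12, november:38, alpha:40}
dispatch next → charlie; now {november:38, alpha:40}
update alpha to priority 26 → {alpha:26, november:38}
dispatch next → alpha; now {november:38}
dispatch next → november; now {}
add lima (priority 23) → {lima:23}
add oscar (priority 22) → {oscar:22, lima:23}
update lima to priority 5 → {lima:5, oscar:22}
dispatch next → lima; now {oscar:22}
add bravo (priority 3) → {bravo:3, oscar:22}
add delta (priority 30) → {bravo:3, oscar:22, delta:30}
dispatch next → bravo; now {oscar:22, delta:30}
add papa (priority 21) → {papa:21, oscar:22, delta:30}
add uniform (priority 13) → {uniform:13, papa:21, oscar:22, delta:30}
add whiskey (priority 17) → {uniform:13, whiskey:17, papa:21, oscar:22, delta:30}
add foxtrot (priority 33) → {uniform:13, whiskey:17, papa:21, oscar:22, delta:30, foxtrot:33}
update oscar to priority 34 → {uniform:13, whiskey:17, papa:21, delta:30, foxtrot:33, oscar:34}
dispatch next → uniform; now {whiskey:17, papa:21, delta:30, foxtrot:33, oscar:34}
update oscar to priority 8 → {oscar:8, whiskey:17, papa:21, delta:30, foxtrot:33}
update whiskey to priority 25 → {oscar:8, papa:21, whiskey:25, delta:30, foxtrot:33}
update whiskey to priority 36 → {oscar:8, papa:21, delta:30, foxtrot:33, whiskey:36}
dispatch next → oscar; now {papa:21, delta:30, foxtrot:33, whiskey:36}
update papa to priority 14 → {papa:14, delta:30, foxtrot:33, whiskey:36}

india → charlie → alpha → november → lima → bravo → uniform → oscar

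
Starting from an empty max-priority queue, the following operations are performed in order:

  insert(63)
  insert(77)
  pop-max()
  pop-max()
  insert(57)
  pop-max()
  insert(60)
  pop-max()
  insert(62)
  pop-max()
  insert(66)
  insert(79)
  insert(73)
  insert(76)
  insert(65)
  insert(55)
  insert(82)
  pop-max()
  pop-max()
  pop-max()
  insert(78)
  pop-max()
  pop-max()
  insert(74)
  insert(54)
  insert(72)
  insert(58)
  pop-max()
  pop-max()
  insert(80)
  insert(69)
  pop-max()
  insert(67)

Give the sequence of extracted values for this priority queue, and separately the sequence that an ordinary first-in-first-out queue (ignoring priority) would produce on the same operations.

priority queue: 77 → 63 → 57 → 60 → 62 → 82 → 79 → 76 → 78 → 73 → 74 → 72 → 80; FIFO queue: 63, 77, 57, 60, 62, 66, 79, 73, 76, 65, 55, 82, 78

insert 63 → {63}
insert 77 → {77, 63}
pop-max → 77; now {63}
pop-max → 63; now {}
insert 57 → {57}
pop-max → 57; now {}
insert 60 → {60}
pop-max → 60; now {}
insert 62 → {62}
pop-max → 62; now {}
insert 66 → {66}
insert 79 → {79, 66}
insert 73 → {79, 73, 66}
insert 76 → {79, 76, 73, 66}
insert 65 → {79, 76, 73, 66, 65}
insert 55 → {79, 76, 73, 66, 65, 55}
insert 82 → {82, 79, 76, 73, 66, 65, 55}
pop-max → 82; now {79, 76, 73, 66, 65, 55}
pop-max → 79; now {76, 73, 66, 65, 55}
pop-max → 76; now {73, 66, 65, 55}
insert 78 → {78, 73, 66, 65, 55}
pop-max → 78; now {73, 66, 65, 55}
pop-max → 73; now {66, 65, 55}
insert 74 → {74, 66, 65, 55}
insert 54 → {74, 66, 65, 55, 54}
insert 72 → {74, 72, 66, 65, 55, 54}
insert 58 → {74, 72, 66, 65, 58, 55, 54}
pop-max → 74; now {72, 66, 65, 58, 55, 54}
pop-max → 72; now {66, 65, 58, 55, 54}
insert 80 → {80, 66, 65, 58, 55, 54}
insert 69 → {80, 69, 66, 65, 58, 55, 54}
pop-max → 80; now {69, 66, 65, 58, 55, 54}
insert 67 → {69, 67, 66, 65, 58, 55, 54}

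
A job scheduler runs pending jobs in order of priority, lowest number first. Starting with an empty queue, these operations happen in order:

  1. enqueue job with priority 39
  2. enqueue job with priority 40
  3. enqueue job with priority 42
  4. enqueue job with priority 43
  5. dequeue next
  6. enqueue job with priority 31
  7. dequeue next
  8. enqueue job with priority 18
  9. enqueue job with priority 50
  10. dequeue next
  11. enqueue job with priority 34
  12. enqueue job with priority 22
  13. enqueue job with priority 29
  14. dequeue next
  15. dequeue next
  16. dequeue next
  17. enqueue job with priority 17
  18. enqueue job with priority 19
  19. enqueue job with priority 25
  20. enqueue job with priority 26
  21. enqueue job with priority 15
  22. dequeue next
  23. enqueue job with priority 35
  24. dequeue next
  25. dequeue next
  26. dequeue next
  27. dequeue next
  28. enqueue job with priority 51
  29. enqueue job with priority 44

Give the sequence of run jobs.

39 → 31 → 18 → 22 → 29 → 34 → 15 → 17 → 19 → 25 → 26

insert 39 → {39}
insert 40 → {39, 40}
insert 42 → {39, 40, 42}
insert 43 → {39, 40, 42, 43}
dequeue next → 39; now {40, 42, 43}
insert 31 → {31, 40, 42, 43}
dequeue next → 31; now {40, 42, 43}
insert 18 → {18, 40, 42, 43}
insert 50 → {18, 40, 42, 43, 50}
dequeue next → 18; now {40, 42, 43, 50}
insert 34 → {34, 40, 42, 43, 50}
insert 22 → {22, 34, 40, 42, 43, 50}
insert 29 → {22, 29, 34, 40, 42, 43, 50}
dequeue next → 22; now {29, 34, 40, 42, 43, 50}
dequeue next → 29; now {34, 40, 42, 43, 50}
dequeue next → 34; now {40, 42, 43, 50}
insert 17 → {17, 40, 42, 43, 50}
insert 19 → {17, 19, 40, 42, 43, 50}
insert 25 → {17, 19, 25, 40, 42, 43, 50}
insert 26 → {17, 19, 25, 26, 40, 42, 43, 50}
insert 15 → {15, 17, 19, 25, 26, 40, 42, 43, 50}
dequeue next → 15; now {17, 19, 25, 26, 40, 42, 43, 50}
insert 35 → {17, 19, 25, 26, 35, 40, 42, 43, 50}
dequeue next → 17; now {19, 25, 26, 35, 40, 42, 43, 50}
dequeue next → 19; now {25, 26, 35, 40, 42, 43, 50}
dequeue next → 25; now {26, 35, 40, 42, 43, 50}
dequeue next → 26; now {35, 40, 42, 43, 50}
insert 51 → {35, 40, 42, 43, 50, 51}
insert 44 → {35, 40, 42, 43, 44, 50, 51}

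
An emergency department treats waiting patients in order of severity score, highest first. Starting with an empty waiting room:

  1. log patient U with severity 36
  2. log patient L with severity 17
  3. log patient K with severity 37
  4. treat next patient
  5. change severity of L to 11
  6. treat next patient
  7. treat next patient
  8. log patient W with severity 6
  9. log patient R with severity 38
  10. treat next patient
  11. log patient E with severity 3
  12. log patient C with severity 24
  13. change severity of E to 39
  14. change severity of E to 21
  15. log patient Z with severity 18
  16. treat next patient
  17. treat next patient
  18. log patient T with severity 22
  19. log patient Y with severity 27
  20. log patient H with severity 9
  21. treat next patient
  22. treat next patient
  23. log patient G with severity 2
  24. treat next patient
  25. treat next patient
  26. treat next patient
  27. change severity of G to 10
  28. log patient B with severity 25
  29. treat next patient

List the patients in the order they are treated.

[K, U, L, R, C, E, Y, T, Z, H, W, B]

add U (severity 36) → {U:36}
add L (severity 17) → {U:36, L:17}
add K (severity 37) → {K:37, U:36, L:17}
treat next patient → K; now {U:36, L:17}
update L to severity 11 → {U:36, L:11}
treat next patient → U; now {L:11}
treat next patient → L; now {}
add W (severity 6) → {W:6}
add R (severity 38) → {R:38, W:6}
treat next patient → R; now {W:6}
add E (severity 3) → {W:6, E:3}
add C (severity 24) → {C:24, W:6, E:3}
update E to severity 39 → {E:39, C:24, W:6}
update E to severity 21 → {C:24, E:21, W:6}
add Z (severity 18) → {C:24, E:21, Z:18, W:6}
treat next patient → C; now {E:21, Z:18, W:6}
treat next patient → E; now {Z:18, W:6}
add T (severity 22) → {T:22, Z:18, W:6}
add Y (severity 27) → {Y:27, T:22, Z:18, W:6}
add H (severity 9) → {Y:27, T:22, Z:18, H:9, W:6}
treat next patient → Y; now {T:22, Z:18, H:9, W:6}
treat next patient → T; now {Z:18, H:9, W:6}
add G (severity 2) → {Z:18, H:9, W:6, G:2}
treat next patient → Z; now {H:9, W:6, G:2}
treat next patient → H; now {W:6, G:2}
treat next patient → W; now {G:2}
update G to severity 10 → {G:10}
add B (severity 25) → {B:25, G:10}
treat next patient → B; now {G:10}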